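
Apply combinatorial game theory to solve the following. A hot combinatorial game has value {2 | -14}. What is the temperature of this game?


The game is {2 | -14}, a switch {a | b} with numbers a > b.
Cooling {a | b} by t gives {a - t | b + t}, which stops being hot when a - t = b + t, i.e. at t = (a - b)/2. So the temperature of a switch is (a - b)/2.
Temperature = (Left option - Right option) / 2
= (2 - (-14)) / 2
= 16 / 2
= 8

8


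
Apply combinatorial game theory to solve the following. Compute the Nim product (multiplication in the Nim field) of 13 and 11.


Nim multiplication is bilinear over XOR: (u XOR v) * w = (u*w) XOR (v*w).
So we split each operand into its bit components and XOR the pairwise Nim products.
13 = 1 + 4 + 8 (as XOR of powers of 2).
11 = 1 + 2 + 8 (as XOR of powers of 2).
Using the standard Nim-product table on single bits:
  2*2 = 3,   2*4 = 8,   2*8 = 12,
  4*4 = 6,   4*8 = 11,  8*8 = 13,
and  1*x = x (identity), k*l = l*k (commutative).
Pairwise Nim products:
  1 * 1 = 1
  1 * 2 = 2
  1 * 8 = 8
  4 * 1 = 4
  4 * 2 = 8
  4 * 8 = 11
  8 * 1 = 8
  8 * 2 = 12
  8 * 8 = 13
XOR them: 1 XOR 2 XOR 8 XOR 4 XOR 8 XOR 11 XOR 8 XOR 12 XOR 13 = 5.
Result: 13 * 11 = 5 (in Nim).

5


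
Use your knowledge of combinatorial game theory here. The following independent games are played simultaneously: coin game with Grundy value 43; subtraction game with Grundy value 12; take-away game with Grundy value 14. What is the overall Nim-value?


By the Sprague-Grundy theorem, the Grundy value of a sum of games is the XOR of individual Grundy values.
coin game: Grundy value = 43. Running XOR: 0 XOR 43 = 43
subtraction game: Grundy value = 12. Running XOR: 43 XOR 12 = 39
take-away game: Grundy value = 14. Running XOR: 39 XOR 14 = 41
The combined Grundy value is 41.

41


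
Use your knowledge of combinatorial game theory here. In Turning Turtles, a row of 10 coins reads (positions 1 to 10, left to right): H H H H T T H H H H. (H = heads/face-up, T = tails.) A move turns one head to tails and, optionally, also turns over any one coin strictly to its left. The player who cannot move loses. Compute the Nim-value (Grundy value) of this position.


Coins: H H H H T T H H H H
Key fact: a single head at position k behaves exactly like a Nim heap of size k (turning it to T and optionally flipping a coin at j < k corresponds to moving the heap from k to j, or to 0), and heads combine as a disjunctive sum (two heads at the same place would cancel, matching j XOR j = 0). So the Nim-value is the XOR of the 1-indexed positions of the heads.
Face-up positions (1-indexed): [1, 2, 3, 4, 7, 8, 9, 10]
XOR 0 with 1: 0 XOR 1 = 1
XOR 1 with 2: 1 XOR 2 = 3
XOR 3 with 3: 3 XOR 3 = 0
XOR 0 with 4: 0 XOR 4 = 4
XOR 4 with 7: 4 XOR 7 = 3
XOR 3 with 8: 3 XOR 8 = 11
XOR 11 with 9: 11 XOR 9 = 2
XOR 2 with 10: 2 XOR 10 = 8
Nim-value = 8

8


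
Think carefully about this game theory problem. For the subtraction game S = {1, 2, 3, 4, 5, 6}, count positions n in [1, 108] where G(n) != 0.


Subtraction set S = {1, 2, 3, 4, 5, 6}, so G(n) = n mod 7.
G(n) = 0 when n is a multiple of 7.
Multiples of 7 in [1, 108]: 15
N-positions (nonzero Grundy) = 108 - 15 = 93

93


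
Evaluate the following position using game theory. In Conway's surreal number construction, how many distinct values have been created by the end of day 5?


Day 0: {|} = 0 is born. Count = 1.
Day n: the number of surreal numbers born by day n is 2^(n+1) - 1.
By day 0: 2^1 - 1 = 1
By day 1: 2^2 - 1 = 3
By day 2: 2^3 - 1 = 7
By day 3: 2^4 - 1 = 15
By day 4: 2^5 - 1 = 31
By day 5: 2^6 - 1 = 63
By day 5: 63 surreal numbers.

63


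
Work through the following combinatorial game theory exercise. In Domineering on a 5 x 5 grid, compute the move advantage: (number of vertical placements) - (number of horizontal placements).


Board is 5 x 5 (rows x cols).
Left (vertical) placements: (rows-1) * cols = 4 * 5 = 20
Right (horizontal) placements: rows * (cols-1) = 5 * 4 = 20
Advantage = Left - Right = 20 - 20 = 0

0


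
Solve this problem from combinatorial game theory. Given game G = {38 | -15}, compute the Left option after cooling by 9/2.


Original game: {38 | -15} (a switch {a | b} with a > b).
Cooling by t (for t below the temperature (a - b)/2 = 53/2) taxes each move by t: {a | b} cooled by t is {a - t | b + t}.
Cooling amount: t = 9/2
Cooled Left option: 38 - 9/2 = 67/2
Cooled Right option: -15 + 9/2 = -21/2
Cooled game: {67/2 | -21/2}
Left option = 67/2

67/2


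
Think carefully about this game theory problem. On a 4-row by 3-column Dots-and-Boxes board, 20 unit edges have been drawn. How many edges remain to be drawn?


Grid: 4 x 3 boxes, i.e. 5 rows and 4 columns of dots.
Horizontal edges: (rows + 1) * cols = 5 * 3 = 15
Vertical edges: rows * (cols + 1) = 4 * 4 = 16
Total edges: 15 + 16 = 31
Edges drawn: 20
Remaining: 31 - 20 = 11

11


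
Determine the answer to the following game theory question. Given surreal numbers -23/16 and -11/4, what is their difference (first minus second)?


x = -23/16, y = -11/4
Converting to common denominator: 16
x = -23/16, y = -44/16
x - y = -23/16 - -11/4 = 21/16

21/16


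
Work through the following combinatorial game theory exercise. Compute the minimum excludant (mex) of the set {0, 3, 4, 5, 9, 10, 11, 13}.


Set = {0, 3, 4, 5, 9, 10, 11, 13}
0 is in the set.
1 is NOT in the set. This is the mex.
mex = 1

1


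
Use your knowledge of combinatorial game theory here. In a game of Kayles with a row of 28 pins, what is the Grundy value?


Kayles: a move removes 1 or 2 adjacent pins from a contiguous row.
Removing pins from a row of k leaves two independent rows (a, b) with a + b = k - 1 (one pin) or a + b = k - 2 (two pins); an end removal gives a = 0.
By Sprague-Grundy, G(k) = mex{ G(a) XOR G(b) } over all these splits. G(0) = 0.
G(1): splits (0,0):0^0=0 -> mex({0}) = 1
G(2): splits (0,1):0^1=1 (0,0):0^0=0 -> mex({0, 1}) = 2
G(3): splits (0,2):0^2=2 (1,1):1^1=0 (0,1):0^1=1 -> mex({0, 1, 2}) = 3
G(4): splits (0,3):0^3=3 (1,2):1^2=3 (0,2):0^2=2 (1,1):1^1=0 -> mex({0, 2, 3}) = 1
G(5): splits (0,4):0^1=1 (1,3):1^3=2 (2,2):2^2=0 (0,3):0^3=3 (1,2):1^2=3 -> mex({0, 1, 2, 3}) = 4
G(6) = mex({0, 1, 2, 4}) = 3
G(7) = mex({0, 1, 3, 4, 5}) = 2
G(8) = mex({0, 2, 3, 5, 6}) = 1
G(9) = mex({0, 1, 2, 3, 6, 7}) = 4
G(10) = mex({0, 1, 3, 4, 5, 7}) = 2
G(11) = mex({0, 1, 2, 3, 4, 5}) = 6
G(12) = mex({0, 1, 2, 3, 5, 6, 7}) = 4
G(13) = mex({0, 2, 3, 4, 6, 7}) = 1
G(14) = mex({0, 1, 4, 5, 6, 7}) = 2
G(15) = mex({0, 1, 2, 3, 4, 5, 6}) = 7
G(16) = mex({0, 2, 3, 5, 6, 7}) = 1
G(17) = mex({0, 1, 2, 3, 5, 6, 7}) = 4
G(18) = mex({0, 1, 2, 4, 5, 6}) = 3
G(19) = mex({0, 1, 3, 4, 5, 7}) = 2
G(20) = mex({0, 2, 3, 4, 5, 6, 7}) = 1
G(21) = mex({0, 1, 2, 3, 5, 6, 7}) = 4
G(22) = mex({0, 1, 2, 3, 4, 5, 7}) = 6
G(23) = mex({0, 1, 2, 3, 4, 5, 6}) = 7
G(24) = mex({0, 1, 2, 3, 5, 6, 7}) = 4
G(25) = mex({0, 2, 3, 4, 6, 7}) = 1
G(26) = mex({0, 1, 3, 4, 5, 6, 7}) = 2
G(27) = mex({0, 1, 2, 3, 4, 5, 6, 7}) = 8
G(28) = mex({0, 1, 2, 3, 4, 6, 7, 8}) = 5
Therefore G(28) = 5.

5


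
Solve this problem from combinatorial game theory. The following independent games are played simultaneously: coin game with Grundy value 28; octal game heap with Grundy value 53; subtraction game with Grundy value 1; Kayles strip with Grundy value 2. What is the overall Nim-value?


By the Sprague-Grundy theorem, the Grundy value of a sum of games is the XOR of individual Grundy values.
coin game: Grundy value = 28. Running XOR: 0 XOR 28 = 28
octal game heap: Grundy value = 53. Running XOR: 28 XOR 53 = 41
subtraction game: Grundy value = 1. Running XOR: 41 XOR 1 = 40
Kayles strip: Grundy value = 2. Running XOR: 40 XOR 2 = 42
The combined Grundy value is 42.

42


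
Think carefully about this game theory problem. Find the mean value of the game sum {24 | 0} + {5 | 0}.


G1 = {24 | 0}, G2 = {5 | 0}
Each is a switch {a | b} with numbers a > b; its mean value is (a + b)/2, and mean value is additive over game sums: m(G1 + G2) = m(G1) + m(G2).
Mean of G1 = (24 + (0))/2 = 24/2 = 12
Mean of G2 = (5 + (0))/2 = 5/2 = 5/2
Mean of G1 + G2 = 12 + 5/2 = 29/2

29/2


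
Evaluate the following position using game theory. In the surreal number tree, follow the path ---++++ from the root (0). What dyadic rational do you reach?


Sign expansion: ---++++
Rule: track bounds (lo, hi), initially (-inf, +inf). On '+', the current value becomes lo and we move to the simplest number in (value, hi): value + 1 if hi = +inf, otherwise the midpoint (value + hi)/2. On '-', the current value becomes hi and we move to value - 1 if lo = -inf, otherwise the midpoint (lo + value)/2.
Start at 0.
Step 1: sign = -, move left. Bounds: (-inf, 0). Value = -1
Step 2: sign = -, move left. Bounds: (-inf, -1). Value = -2
Step 3: sign = -, move left. Bounds: (-inf, -2). Value = -3
Step 4: sign = +, move right. Bounds: (-3, -2). Value = -5/2
Step 5: sign = +, move right. Bounds: (-5/2, -2). Value = -9/4
Step 6: sign = +, move right. Bounds: (-9/4, -2). Value = -17/8
Step 7: sign = +, move right. Bounds: (-17/8, -2). Value = -33/16
The surreal number with sign expansion ---++++ is -33/16.

-33/16


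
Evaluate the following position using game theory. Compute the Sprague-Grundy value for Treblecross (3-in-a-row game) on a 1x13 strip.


Treblecross: place X on empty cells; 3-in-a-row wins.
Playing within two cells of an existing X lets the opponent win at once, so sensible play treats the cells i-2..i+2 around each X as dead. The player left with no safe cell loses, so this is a normal-play take-away game on strips of safe cells.
Placing X at cell i (0-indexed) of a strip of k safe cells leaves independent strips of sizes max(0, i-2) and max(0, k-i-3). Hence G(k) = mex{ G(max(0,i-2)) XOR G(max(0,k-i-3)) : 0 <= i < k }, with G(0) = 0.
G(1): splits (0,0):0^0=0 -> mex({0}) = 1
G(2): splits (0,0):0^0=0 -> mex({0}) = 1
G(3): splits (0,0):0^0=0 -> mex({0}) = 1
G(4): splits (0,1):0^1=1 (0,0):0^0=0 -> mex({0, 1}) = 2
G(5): splits (0,2):0^1=1 (0,1):0^1=1 (0,0):0^0=0 -> mex({0, 1}) = 2
G(6) = mex({1}) = 0
G(7) = mex({0, 1, 2}) = 3
G(8) = mex({0, 1, 2}) = 3
G(9) = mex({0, 2}) = 1
G(10) = mex({0, 2, 3}) = 1
G(11) = mex({0, 3}) = 1
G(12) = mex({1, 3}) = 0
G(13) = mex({0, 1, 2, 3}) = 4
Therefore G(13) = 4.

4


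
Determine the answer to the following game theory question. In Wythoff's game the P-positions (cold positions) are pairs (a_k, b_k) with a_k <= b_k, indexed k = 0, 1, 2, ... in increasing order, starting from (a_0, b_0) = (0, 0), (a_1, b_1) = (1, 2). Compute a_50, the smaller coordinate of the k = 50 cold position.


By Wythoff's theorem, a_k = floor(k * phi) and b_k = floor(k * phi^2) = a_k + k, where phi = (1 + sqrt(5))/2 is the golden ratio.
phi = (1 + sqrt(5))/2 = 1.618034
k = 50
k * phi = 50 * 1.618034 = 80.901699
a_50 = floor(k * phi) = 80

80


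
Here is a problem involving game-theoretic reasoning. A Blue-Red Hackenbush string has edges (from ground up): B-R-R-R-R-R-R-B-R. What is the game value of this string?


Edges (from ground): B-R-R-R-R-R-R-B-R
By Berlekamp's sign-expansion rule, a Blue-Red Hackenbush stalk has the value of the surreal number whose sign sequence is the edge sequence with B -> + and R -> -.
Sign sequence: +------+-
Trace the sign expansion in the surreal number tree, starting from 0:
Edge 1: B (sign +) -> bounds (0, +inf), value = 1
Edge 2: R (sign -) -> bounds (0, 1), value = 1/2
Edge 3: R (sign -) -> bounds (0, 1/2), value = 1/4
Edge 4: R (sign -) -> bounds (0, 1/4), value = 1/8
Edge 5: R (sign -) -> bounds (0, 1/8), value = 1/16
Edge 6: R (sign -) -> bounds (0, 1/16), value = 1/32
Edge 7: R (sign -) -> bounds (0, 1/32), value = 1/64
Edge 8: B (sign +) -> bounds (1/64, 1/32), value = 3/128
Edge 9: R (sign -) -> bounds (1/64, 3/128), value = 5/256
Game value = 5/256

5/256


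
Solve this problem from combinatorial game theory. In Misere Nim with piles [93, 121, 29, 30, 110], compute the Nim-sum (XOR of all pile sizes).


We need the XOR (exclusive or) of all pile sizes.
After XOR-ing pile 1 (size 93): 0 XOR 93 = 93
After XOR-ing pile 2 (size 121): 93 XOR 121 = 36
After XOR-ing pile 3 (size 29): 36 XOR 29 = 57
After XOR-ing pile 4 (size 30): 57 XOR 30 = 39
After XOR-ing pile 5 (size 110): 39 XOR 110 = 73
The Nim-value of this position is 73.

73


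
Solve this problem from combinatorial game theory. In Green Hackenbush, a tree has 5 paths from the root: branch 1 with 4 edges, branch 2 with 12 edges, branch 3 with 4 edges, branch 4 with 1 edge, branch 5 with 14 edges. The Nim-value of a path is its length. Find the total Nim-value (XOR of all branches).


The tree has 5 branches from the ground vertex.
In Green Hackenbush, the Nim-value of a simple path of length k is k.
Branch 1: length 4, Nim-value = 4
Branch 2: length 12, Nim-value = 12
Branch 3: length 4, Nim-value = 4
Branch 4: length 1, Nim-value = 1
Branch 5: length 14, Nim-value = 14
Total Nim-value = XOR of all branch values:
0 XOR 4 = 4
4 XOR 12 = 8
8 XOR 4 = 12
12 XOR 1 = 13
13 XOR 14 = 3
Nim-value of the tree = 3

3


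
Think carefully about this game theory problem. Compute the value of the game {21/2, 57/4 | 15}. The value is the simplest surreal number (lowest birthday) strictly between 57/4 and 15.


Left options: {21/2, 57/4}, max = 57/4
Right options: {15}, min = 15
All options are numbers and max(Left) < min(Right), so by the simplicity theorem the value is the simplest (earliest-born) number strictly between 57/4 and 15.
No integer lies strictly between 57/4 and 15, so the value is the dyadic rational m/2^k in the interval with the smallest k (then m odd); search k = 1, 2, ...:
Denominator 2: 29/2 lies strictly between 57/4 and 15 -- found.
The simplest number in the interval is 29/2.
Game value = 29/2

29/2


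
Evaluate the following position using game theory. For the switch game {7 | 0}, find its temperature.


The game is {7 | 0}, a switch {a | b} with numbers a > b.
Cooling {a | b} by t gives {a - t | b + t}, which stops being hot when a - t = b + t, i.e. at t = (a - b)/2. So the temperature of a switch is (a - b)/2.
Temperature = (Left option - Right option) / 2
= (7 - (0)) / 2
= 7 / 2
= 7/2

7/2


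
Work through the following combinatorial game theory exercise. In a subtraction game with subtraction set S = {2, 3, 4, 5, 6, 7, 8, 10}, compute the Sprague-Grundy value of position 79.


The subtraction set is S = {2, 3, 4, 5, 6, 7, 8, 10}.
G(k) = mex{ G(k - s) : s in S, s <= k }. We compute iteratively: G(0) = 0.
G(1) = mex({}) = 0
G(2) = mex({0}) = 1
G(3) = mex({0}) = 1
G(4) = mex({0, 1}) = 2
G(5) = mex({0, 1}) = 2
G(6) = mex({0, 1, 2}) = 3
G(7) = mex({0, 1, 2}) = 3
G(8) = mex({0, 1, 2, 3}) = 4
G(9) = mex({0, 1, 2, 3}) = 4
G(10) = mex({0, 1, 2, 3, 4}) = 5
G(11) = mex({0, 1, 2, 3, 4}) = 5
G(12) = mex({1, 2, 3, 4, 5}) = 0
G(13) = mex({1, 2, 3, 4, 5}) = 0
G(14) = mex({0, 2, 3, 4, 5}) = 1
G(15) = mex({0, 2, 3, 4, 5}) = 1
G(16) = mex({0, 1, 3, 4, 5}) = 2
G(17) = mex({0, 1, 3, 4, 5}) = 2
G(18) = mex({0, 1, 2, 4, 5}) = 3
G(19) = mex({0, 1, 2, 4, 5}) = 3
G(20) = mex({0, 1, 2, 3, 5}) = 4
G(21) = mex({0, 1, 2, 3, 5}) = 4
Observe that G(12)..G(21) = 0, 0, 1, 1, 2, 2, 3, 3, 4, 4 repeats G(0)..G(9) = 0, 0, 1, 1, 2, 2, 3, 3, 4, 4.
For k >= max(S) = 10, G(k) is determined by the previous 10 values G(k-10)..G(k-1); a window of 10 consecutive values has recurred shifted by 12, so by induction G(k + 12) = G(k) for all k >= 0: the sequence is periodic from the start with period 12.
One period: G(0..11) = 0, 0, 1, 1, 2, 2, 3, 3, 4, 4, 5, 5.
79 mod 12 = 7, so G(79) = G(7) = 3.

3


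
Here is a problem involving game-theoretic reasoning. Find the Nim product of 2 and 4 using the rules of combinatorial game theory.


Nim multiplication is bilinear over XOR: (u XOR v) * w = (u*w) XOR (v*w).
So we split each operand into its bit components and XOR the pairwise Nim products.
2 = 2 (as XOR of powers of 2).
4 = 4 (as XOR of powers of 2).
Using the standard Nim-product table on single bits:
  2*2 = 3,   2*4 = 8,   2*8 = 12,
  4*4 = 6,   4*8 = 11,  8*8 = 13,
and  1*x = x (identity), k*l = l*k (commutative).
Pairwise Nim products:
  2 * 4 = 8
XOR them: 8 = 8.
Result: 2 * 4 = 8 (in Nim).

8


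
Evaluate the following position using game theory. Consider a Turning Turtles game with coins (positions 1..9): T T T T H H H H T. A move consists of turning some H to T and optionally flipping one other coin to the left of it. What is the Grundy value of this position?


Coins: T T T T H H H H T
Key fact: a single head at position k behaves exactly like a Nim heap of size k (turning it to T and optionally flipping a coin at j < k corresponds to moving the heap from k to j, or to 0), and heads combine as a disjunctive sum (two heads at the same place would cancel, matching j XOR j = 0). So the Nim-value is the XOR of the 1-indexed positions of the heads.
Face-up positions (1-indexed): [5, 6, 7, 8]
XOR 0 with 5: 0 XOR 5 = 5
XOR 5 with 6: 5 XOR 6 = 3
XOR 3 with 7: 3 XOR 7 = 4
XOR 4 with 8: 4 XOR 8 = 12
Nim-value = 12

12


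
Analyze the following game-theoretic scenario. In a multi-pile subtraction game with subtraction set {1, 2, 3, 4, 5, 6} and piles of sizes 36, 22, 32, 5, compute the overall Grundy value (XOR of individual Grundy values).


Subtraction set: {1, 2, 3, 4, 5, 6}
For this subtraction set, G(n) = n mod 7 (period = max + 1 = 7).
Pile 1 (size 36): G(36) = 36 mod 7 = 1
Pile 2 (size 22): G(22) = 22 mod 7 = 1
Pile 3 (size 32): G(32) = 32 mod 7 = 4
Pile 4 (size 5): G(5) = 5 mod 7 = 5
Total Grundy value = XOR of all: 1 XOR 1 XOR 4 XOR 5 = 1

1


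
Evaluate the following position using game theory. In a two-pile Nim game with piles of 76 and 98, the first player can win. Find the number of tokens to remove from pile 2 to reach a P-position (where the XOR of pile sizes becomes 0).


Piles: 76 and 98
Current XOR: 76 XOR 98 = 46 (non-zero, so this is an N-position).
To make the XOR zero, we need to find a move that balances the piles.
For pile 2 (size 98): target = 98 XOR 46 = 76
We reduce pile 2 from 98 to 76.
Tokens removed: 98 - 76 = 22
Verification: 76 XOR 76 = 0

22


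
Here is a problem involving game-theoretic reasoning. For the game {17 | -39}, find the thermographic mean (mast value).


Game = {17 | -39}, a switch {a | b} with numbers a > b.
Its thermograph has left wall a - t and right wall b + t, which meet at t = (a - b)/2, where both equal (a + b)/2. So the mast (mean value) is at (a + b)/2.
Mean = (17 + (-39))/2 = -22/2 = -11

-11


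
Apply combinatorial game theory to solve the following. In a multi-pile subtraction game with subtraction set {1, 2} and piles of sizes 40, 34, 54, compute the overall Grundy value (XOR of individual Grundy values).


Subtraction set: {1, 2}
For this subtraction set, G(n) = n mod 3 (period = max + 1 = 3).
Pile 1 (size 40): G(40) = 40 mod 3 = 1
Pile 2 (size 34): G(34) = 34 mod 3 = 1
Pile 3 (size 54): G(54) = 54 mod 3 = 0
Total Grundy value = XOR of all: 1 XOR 1 XOR 0 = 0

0


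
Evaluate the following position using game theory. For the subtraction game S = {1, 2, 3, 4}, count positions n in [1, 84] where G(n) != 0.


Subtraction set S = {1, 2, 3, 4}, so G(n) = n mod 5.
G(n) = 0 when n is a multiple of 5.
Multiples of 5 in [1, 84]: 16
N-positions (nonzero Grundy) = 84 - 16 = 68

68


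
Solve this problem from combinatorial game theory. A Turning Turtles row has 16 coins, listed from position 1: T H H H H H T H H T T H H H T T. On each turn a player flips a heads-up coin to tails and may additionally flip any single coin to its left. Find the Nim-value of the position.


Coins: T H H H H H T H H T T H H H T T
Key fact: a single head at position k behaves exactly like a Nim heap of size k (turning it to T and optionally flipping a coin at j < k corresponds to moving the heap from k to j, or to 0), and heads combine as a disjunctive sum (two heads at the same place would cancel, matching j XOR j = 0). So the Nim-value is the XOR of the 1-indexed positions of the heads.
Face-up positions (1-indexed): [2, 3, 4, 5, 6, 8, 9, 12, 13, 14]
XOR 0 with 2: 0 XOR 2 = 2
XOR 2 with 3: 2 XOR 3 = 1
XOR 1 with 4: 1 XOR 4 = 5
XOR 5 with 5: 5 XOR 5 = 0
XOR 0 with 6: 0 XOR 6 = 6
XOR 6 with 8: 6 XOR 8 = 14
XOR 14 with 9: 14 XOR 9 = 7
XOR 7 with 12: 7 XOR 12 = 11
XOR 11 with 13: 11 XOR 13 = 6
XOR 6 with 14: 6 XOR 14 = 8
Nim-value = 8

8


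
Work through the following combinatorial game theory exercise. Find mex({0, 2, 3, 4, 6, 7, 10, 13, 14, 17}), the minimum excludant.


Set = {0, 2, 3, 4, 6, 7, 10, 13, 14, 17}
0 is in the set.
1 is NOT in the set. This is the mex.
mex = 1

1


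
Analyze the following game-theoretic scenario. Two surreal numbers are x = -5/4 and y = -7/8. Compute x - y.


x = -5/4, y = -7/8
Converting to common denominator: 8
x = -10/8, y = -7/8
x - y = -5/4 - -7/8 = -3/8

-3/8


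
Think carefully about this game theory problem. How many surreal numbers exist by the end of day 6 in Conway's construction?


Day 0: {|} = 0 is born. Count = 1.
Day n: the number of surreal numbers born by day n is 2^(n+1) - 1.
By day 0: 2^1 - 1 = 1
By day 1: 2^2 - 1 = 3
By day 2: 2^3 - 1 = 7
By day 3: 2^4 - 1 = 15
By day 4: 2^5 - 1 = 31
By day 5: 2^6 - 1 = 63
By day 6: 2^7 - 1 = 127
By day 6: 127 surreal numbers.

127


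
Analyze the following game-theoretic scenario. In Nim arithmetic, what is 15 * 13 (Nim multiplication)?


Nim multiplication is bilinear over XOR: (u XOR v) * w = (u*w) XOR (v*w).
So we split each operand into its bit components and XOR the pairwise Nim products.
15 = 1 + 2 + 4 + 8 (as XOR of powers of 2).
13 = 1 + 4 + 8 (as XOR of powers of 2).
Using the standard Nim-product table on single bits:
  2*2 = 3,   2*4 = 8,   2*8 = 12,
  4*4 = 6,   4*8 = 11,  8*8 = 13,
and  1*x = x (identity), k*l = l*k (commutative).
Pairwise Nim products:
  1 * 1 = 1
  1 * 4 = 4
  1 * 8 = 8
  2 * 1 = 2
  2 * 4 = 8
  2 * 8 = 12
  4 * 1 = 4
  4 * 4 = 6
  4 * 8 = 11
  8 * 1 = 8
  8 * 4 = 11
  8 * 8 = 13
XOR them: 1 XOR 4 XOR 8 XOR 2 XOR 8 XOR 12 XOR 4 XOR 6 XOR 11 XOR 8 XOR 11 XOR 13 = 12.
Result: 15 * 13 = 12 (in Nim).

12


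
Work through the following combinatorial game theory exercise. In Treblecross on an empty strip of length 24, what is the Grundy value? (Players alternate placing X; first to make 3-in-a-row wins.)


Treblecross: place X on empty cells; 3-in-a-row wins.
Playing within two cells of an existing X lets the opponent win at once, so sensible play treats the cells i-2..i+2 around each X as dead. The player left with no safe cell loses, so this is a normal-play take-away game on strips of safe cells.
Placing X at cell i (0-indexed) of a strip of k safe cells leaves independent strips of sizes max(0, i-2) and max(0, k-i-3). Hence G(k) = mex{ G(max(0,i-2)) XOR G(max(0,k-i-3)) : 0 <= i < k }, with G(0) = 0.
G(1): splits (0,0):0^0=0 -> mex({0}) = 1
G(2): splits (0,0):0^0=0 -> mex({0}) = 1
G(3): splits (0,0):0^0=0 -> mex({0}) = 1
G(4): splits (0,1):0^1=1 (0,0):0^0=0 -> mex({0, 1}) = 2
G(5): splits (0,2):0^1=1 (0,1):0^1=1 (0,0):0^0=0 -> mex({0, 1}) = 2
G(6) = mex({1}) = 0
G(7) = mex({0, 1, 2}) = 3
G(8) = mex({0, 1, 2}) = 3
G(9) = mex({0, 2}) = 1
G(10) = mex({0, 2, 3}) = 1
G(11) = mex({0, 3}) = 1
G(12) = mex({1, 3}) = 0
G(13) = mex({0, 1, 2, 3}) = 4
G(14) = mex({0, 1, 2}) = 3
G(15) = mex({0, 1, 2}) = 3
G(16) = mex({0, 1, 2, 4}) = 3
G(17) = mex({0, 1, 3, 4}) = 2
G(18) = mex({0, 1, 3, 4}) = 2
G(19) = mex({0, 1, 3, 5}) = 2
G(20) = mex({0, 1, 2, 3, 5}) = 4
G(21) = mex({0, 1, 2, 3, 5}) = 4
G(22) = mex({1, 2, 6}) = 0
G(23) = mex({0, 1, 2, 3, 4, 6}) = 5
G(24) = mex({0, 1, 2, 3, 4}) = 5
Therefore G(24) = 5.

5


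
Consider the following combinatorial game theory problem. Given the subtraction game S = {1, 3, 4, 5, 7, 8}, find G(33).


The subtraction set is S = {1, 3, 4, 5, 7, 8}.
G(k) = mex{ G(k - s) : s in S, s <= k }. We compute iteratively: G(0) = 0.
G(1) = mex({0}) = 1
G(2) = mex({1}) = 0
G(3) = mex({0}) = 1
G(4) = mex({0, 1}) = 2
G(5) = mex({0, 1, 2}) = 3
G(6) = mex({0, 1, 3}) = 2
G(7) = mex({0, 1, 2}) = 3
G(8) = mex({0, 1, 2, 3}) = 4
G(9) = mex({0, 1, 2, 3, 4}) = 5
G(10) = mex({0, 1, 2, 3, 5}) = 4
G(11) = mex({1, 2, 3, 4}) = 0
G(12) = mex({0, 2, 3, 4, 5}) = 1
G(13) = mex({1, 2, 3, 4, 5}) = 0
G(14) = mex({0, 2, 3, 4, 5}) = 1
G(15) = mex({0, 1, 3, 4}) = 2
G(16) = mex({0, 1, 2, 4, 5}) = 3
G(17) = mex({0, 1, 3, 4, 5}) = 2
G(18) = mex({0, 1, 2, 4}) = 3
Observe that G(11)..G(18) = 0, 1, 0, 1, 2, 3, 2, 3 repeats G(0)..G(7) = 0, 1, 0, 1, 2, 3, 2, 3.
For k >= max(S) = 8, G(k) is determined by the previous 8 values G(k-8)..G(k-1); a window of 8 consecutive values has recurred shifted by 11, so by induction G(k + 11) = G(k) for all k >= 0: the sequence is periodic from the start with period 11.
One period: G(0..10) = 0, 1, 0, 1, 2, 3, 2, 3, 4, 5, 4.
33 mod 11 = 0, so G(33) = G(0) = 0.

0


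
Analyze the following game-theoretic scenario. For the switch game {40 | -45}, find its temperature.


The game is {40 | -45}, a switch {a | b} with numbers a > b.
Cooling {a | b} by t gives {a - t | b + t}, which stops being hot when a - t = b + t, i.e. at t = (a - b)/2. So the temperature of a switch is (a - b)/2.
Temperature = (Left option - Right option) / 2
= (40 - (-45)) / 2
= 85 / 2
= 85/2

85/2


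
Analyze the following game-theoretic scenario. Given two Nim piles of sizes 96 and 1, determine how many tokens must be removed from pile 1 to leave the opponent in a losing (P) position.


Piles: 96 and 1
Current XOR: 96 XOR 1 = 97 (non-zero, so this is an N-position).
To make the XOR zero, we need to find a move that balances the piles.
For pile 1 (size 96): target = 96 XOR 97 = 1
We reduce pile 1 from 96 to 1.
Tokens removed: 96 - 1 = 95
Verification: 1 XOR 1 = 0

95


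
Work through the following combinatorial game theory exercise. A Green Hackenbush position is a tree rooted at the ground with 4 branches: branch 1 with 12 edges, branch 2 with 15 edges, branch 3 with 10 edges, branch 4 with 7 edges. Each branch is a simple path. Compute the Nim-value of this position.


The tree has 4 branches from the ground vertex.
In Green Hackenbush, the Nim-value of a simple path of length k is k.
Branch 1: length 12, Nim-value = 12
Branch 2: length 15, Nim-value = 15
Branch 3: length 10, Nim-value = 10
Branch 4: length 7, Nim-value = 7
Total Nim-value = XOR of all branch values:
0 XOR 12 = 12
12 XOR 15 = 3
3 XOR 10 = 9
9 XOR 7 = 14
Nim-value of the tree = 14

14


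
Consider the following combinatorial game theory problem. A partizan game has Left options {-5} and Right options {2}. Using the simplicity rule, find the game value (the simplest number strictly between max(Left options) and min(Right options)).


Left options: {-5}, max = -5
Right options: {2}, min = 2
All options are numbers and max(Left) < min(Right), so by the simplicity theorem the value is the simplest (earliest-born) number strictly between -5 and 2.
Integers -4 through 1 all lie strictly between -5 and 2.
Among integers, the simplest (lowest birthday = smallest |n|; 0 is born on day 0, +-n on day n) is 0.
No non-integer in the interval can be simpler: if x is a non-integer in the interval, then floor(x) or ceil(x) also lies in the interval (the interval contains an integer), and both are proper prefixes of x's sign expansion, i.e. born earlier. So the game value is 0.
Game value = 0

0


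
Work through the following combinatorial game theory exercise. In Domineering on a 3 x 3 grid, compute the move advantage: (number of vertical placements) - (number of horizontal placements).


Board is 3 x 3 (rows x cols).
Left (vertical) placements: (rows-1) * cols = 2 * 3 = 6
Right (horizontal) placements: rows * (cols-1) = 3 * 2 = 6
Advantage = Left - Right = 6 - 6 = 0

0


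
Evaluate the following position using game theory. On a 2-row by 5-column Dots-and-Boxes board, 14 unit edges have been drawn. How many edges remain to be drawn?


Grid: 2 x 5 boxes, i.e. 3 rows and 6 columns of dots.
Horizontal edges: (rows + 1) * cols = 3 * 5 = 15
Vertical edges: rows * (cols + 1) = 2 * 6 = 12
Total edges: 15 + 12 = 27
Edges drawn: 14
Remaining: 27 - 14 = 13

13


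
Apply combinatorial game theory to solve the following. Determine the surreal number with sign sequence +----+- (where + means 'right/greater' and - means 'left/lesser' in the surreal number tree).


Sign expansion: +----+-
Rule: track bounds (lo, hi), initially (-inf, +inf). On '+', the current value becomes lo and we move to the simplest number in (value, hi): value + 1 if hi = +inf, otherwise the midpoint (value + hi)/2. On '-', the current value becomes hi and we move to value - 1 if lo = -inf, otherwise the midpoint (lo + value)/2.
Start at 0.
Step 1: sign = +, move right. Bounds: (0, +inf). Value = 1
Step 2: sign = -, move left. Bounds: (0, 1). Value = 1/2
Step 3: sign = -, move left. Bounds: (0, 1/2). Value = 1/4
Step 4: sign = -, move left. Bounds: (0, 1/4). Value = 1/8
Step 5: sign = -, move left. Bounds: (0, 1/8). Value = 1/16
Step 6: sign = +, move right. Bounds: (1/16, 1/8). Value = 3/32
Step 7: sign = -, move left. Bounds: (1/16, 3/32). Value = 5/64
The surreal number with sign expansion +----+- is 5/64.

5/64


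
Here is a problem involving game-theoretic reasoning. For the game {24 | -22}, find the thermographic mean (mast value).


Game = {24 | -22}, a switch {a | b} with numbers a > b.
Its thermograph has left wall a - t and right wall b + t, which meet at t = (a - b)/2, where both equal (a + b)/2. So the mast (mean value) is at (a + b)/2.
Mean = (24 + (-22))/2 = 2/2 = 1

1


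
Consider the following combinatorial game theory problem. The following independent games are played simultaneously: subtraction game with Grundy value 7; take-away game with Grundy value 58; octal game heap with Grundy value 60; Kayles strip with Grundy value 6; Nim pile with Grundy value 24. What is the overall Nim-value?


By the Sprague-Grundy theorem, the Grundy value of a sum of games is the XOR of individual Grundy values.
subtraction game: Grundy value = 7. Running XOR: 0 XOR 7 = 7
take-away game: Grundy value = 58. Running XOR: 7 XOR 58 = 61
octal game heap: Grundy value = 60. Running XOR: 61 XOR 60 = 1
Kayles strip: Grundy value = 6. Running XOR: 1 XOR 6 = 7
Nim pile: Grundy value = 24. Running XOR: 7 XOR 24 = 31
The combined Grundy value is 31.

31


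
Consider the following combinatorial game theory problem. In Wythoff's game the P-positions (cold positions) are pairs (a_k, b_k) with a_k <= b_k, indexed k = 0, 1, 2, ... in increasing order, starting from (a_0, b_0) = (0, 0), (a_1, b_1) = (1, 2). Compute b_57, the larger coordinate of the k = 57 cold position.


By Wythoff's theorem, a_k = floor(k * phi) and b_k = floor(k * phi^2) = a_k + k, where phi = (1 + sqrt(5))/2 is the golden ratio.
phi = (1 + sqrt(5))/2 = 1.618034
phi^2 = phi + 1 = 2.618034
k = 57
k * phi^2 = 57 * 2.618034 = 149.227937
b_57 = floor(k * phi^2) = 149 (check: a_57 + k = 92 + 57 = 149)

149


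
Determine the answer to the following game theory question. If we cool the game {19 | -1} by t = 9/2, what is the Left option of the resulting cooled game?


Original game: {19 | -1} (a switch {a | b} with a > b).
Cooling by t (for t below the temperature (a - b)/2 = 10) taxes each move by t: {a | b} cooled by t is {a - t | b + t}.
Cooling amount: t = 9/2
Cooled Left option: 19 - 9/2 = 29/2
Cooled Right option: -1 + 9/2 = 7/2
Cooled game: {29/2 | 7/2}
Left option = 29/2

29/2


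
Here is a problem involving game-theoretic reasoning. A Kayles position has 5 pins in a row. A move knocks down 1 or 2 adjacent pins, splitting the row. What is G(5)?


Kayles: a move removes 1 or 2 adjacent pins from a contiguous row.
Removing pins from a row of k leaves two independent rows (a, b) with a + b = k - 1 (one pin) or a + b = k - 2 (two pins); an end removal gives a = 0.
By Sprague-Grundy, G(k) = mex{ G(a) XOR G(b) } over all these splits. G(0) = 0.
G(1): splits (0,0):0^0=0 -> mex({0}) = 1
G(2): splits (0,1):0^1=1 (0,0):0^0=0 -> mex({0, 1}) = 2
G(3): splits (0,2):0^2=2 (1,1):1^1=0 (0,1):0^1=1 -> mex({0, 1, 2}) = 3
G(4): splits (0,3):0^3=3 (1,2):1^2=3 (0,2):0^2=2 (1,1):1^1=0 -> mex({0, 2, 3}) = 1
G(5): splits (0,4):0^1=1 (1,3):1^3=2 (2,2):2^2=0 (0,3):0^3=3 (1,2):1^2=3 -> mex({0, 1, 2, 3}) = 4
Therefore G(5) = 4.

4


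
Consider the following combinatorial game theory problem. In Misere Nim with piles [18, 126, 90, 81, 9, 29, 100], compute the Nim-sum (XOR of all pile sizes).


We need the XOR (exclusive or) of all pile sizes.
After XOR-ing pile 1 (size 18): 0 XOR 18 = 18
After XOR-ing pile 2 (size 126): 18 XOR 126 = 108
After XOR-ing pile 3 (size 90): 108 XOR 90 = 54
After XOR-ing pile 4 (size 81): 54 XOR 81 = 103
After XOR-ing pile 5 (size 9): 103 XOR 9 = 110
After XOR-ing pile 6 (size 29): 110 XOR 29 = 115
After XOR-ing pile 7 (size 100): 115 XOR 100 = 23
The Nim-value of this position is 23.

23


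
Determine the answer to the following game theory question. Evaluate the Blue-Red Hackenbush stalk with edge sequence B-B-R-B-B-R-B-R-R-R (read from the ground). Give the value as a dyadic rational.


Edges (from ground): B-B-R-B-B-R-B-R-R-R
By Berlekamp's sign-expansion rule, a Blue-Red Hackenbush stalk has the value of the surreal number whose sign sequence is the edge sequence with B -> + and R -> -.
Sign sequence: ++-++-+---
Trace the sign expansion in the surreal number tree, starting from 0:
Edge 1: B (sign +) -> bounds (0, +inf), value = 1
Edge 2: B (sign +) -> bounds (1, +inf), value = 2
Edge 3: R (sign -) -> bounds (1, 2), value = 3/2
Edge 4: B (sign +) -> bounds (3/2, 2), value = 7/4
Edge 5: B (sign +) -> bounds (7/4, 2), value = 15/8
Edge 6: R (sign -) -> bounds (7/4, 15/8), value = 29/16
Edge 7: B (sign +) -> bounds (29/16, 15/8), value = 59/32
Edge 8: R (sign -) -> bounds (29/16, 59/32), value = 117/64
Edge 9: R (sign -) -> bounds (29/16, 117/64), value = 233/128
Edge 10: R (sign -) -> bounds (29/16, 233/128), value = 465/256
Game value = 465/256

465/256


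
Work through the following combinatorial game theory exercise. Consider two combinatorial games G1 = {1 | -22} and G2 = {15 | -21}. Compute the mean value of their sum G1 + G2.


G1 = {1 | -22}, G2 = {15 | -21}
Each is a switch {a | b} with numbers a > b; its mean value is (a + b)/2, and mean value is additive over game sums: m(G1 + G2) = m(G1) + m(G2).
Mean of G1 = (1 + (-22))/2 = -21/2 = -21/2
Mean of G2 = (15 + (-21))/2 = -6/2 = -3
Mean of G1 + G2 = -21/2 + -3 = -27/2

-27/2


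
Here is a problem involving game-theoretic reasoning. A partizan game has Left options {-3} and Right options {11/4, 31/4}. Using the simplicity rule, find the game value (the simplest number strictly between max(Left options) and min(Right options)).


Left options: {-3}, max = -3
Right options: {11/4, 31/4}, min = 11/4
All options are numbers and max(Left) < min(Right), so by the simplicity theorem the value is the simplest (earliest-born) number strictly between -3 and 11/4.
Integers -2 through 2 all lie strictly between -3 and 11/4.
Among integers, the simplest (lowest birthday = smallest |n|; 0 is born on day 0, +-n on day n) is 0.
No non-integer in the interval can be simpler: if x is a non-integer in the interval, then floor(x) or ceil(x) also lies in the interval (the interval contains an integer), and both are proper prefixes of x's sign expansion, i.e. born earlier. So the game value is 0.
Game value = 0

0


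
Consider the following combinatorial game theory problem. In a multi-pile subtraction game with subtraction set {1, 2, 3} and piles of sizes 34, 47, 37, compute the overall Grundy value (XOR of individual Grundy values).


Subtraction set: {1, 2, 3}
For this subtraction set, G(n) = n mod 4 (period = max + 1 = 4).
Pile 1 (size 34): G(34) = 34 mod 4 = 2
Pile 2 (size 47): G(47) = 47 mod 4 = 3
Pile 3 (size 37): G(37) = 37 mod 4 = 1
Total Grundy value = XOR of all: 2 XOR 3 XOR 1 = 0

0


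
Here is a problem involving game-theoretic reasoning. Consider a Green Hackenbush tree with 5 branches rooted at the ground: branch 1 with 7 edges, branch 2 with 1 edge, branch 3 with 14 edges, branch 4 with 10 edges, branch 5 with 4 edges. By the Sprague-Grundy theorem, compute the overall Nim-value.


The tree has 5 branches from the ground vertex.
In Green Hackenbush, the Nim-value of a simple path of length k is k.
Branch 1: length 7, Nim-value = 7
Branch 2: length 1, Nim-value = 1
Branch 3: length 14, Nim-value = 14
Branch 4: length 10, Nim-value = 10
Branch 5: length 4, Nim-value = 4
Total Nim-value = XOR of all branch values:
0 XOR 7 = 7
7 XOR 1 = 6
6 XOR 14 = 8
8 XOR 10 = 2
2 XOR 4 = 6
Nim-value of the tree = 6

6


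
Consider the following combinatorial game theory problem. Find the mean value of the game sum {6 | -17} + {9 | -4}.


G1 = {6 | -17}, G2 = {9 | -4}
Each is a switch {a | b} with numbers a > b; its mean value is (a + b)/2, and mean value is additive over game sums: m(G1 + G2) = m(G1) + m(G2).
Mean of G1 = (6 + (-17))/2 = -11/2 = -11/2
Mean of G2 = (9 + (-4))/2 = 5/2 = 5/2
Mean of G1 + G2 = -11/2 + 5/2 = -3

-3


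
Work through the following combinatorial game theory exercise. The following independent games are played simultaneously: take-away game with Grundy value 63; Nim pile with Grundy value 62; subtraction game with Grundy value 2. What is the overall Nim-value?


By the Sprague-Grundy theorem, the Grundy value of a sum of games is the XOR of individual Grundy values.
take-away game: Grundy value = 63. Running XOR: 0 XOR 63 = 63
Nim pile: Grundy value = 62. Running XOR: 63 XOR 62 = 1
subtraction game: Grundy value = 2. Running XOR: 1 XOR 2 = 3
The combined Grundy value is 3.

3


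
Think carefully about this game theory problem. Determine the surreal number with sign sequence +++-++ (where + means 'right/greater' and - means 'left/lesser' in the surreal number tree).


Sign expansion: +++-++
Rule: track bounds (lo, hi), initially (-inf, +inf). On '+', the current value becomes lo and we move to the simplest number in (value, hi): value + 1 if hi = +inf, otherwise the midpoint (value + hi)/2. On '-', the current value becomes hi and we move to value - 1 if lo = -inf, otherwise the midpoint (lo + value)/2.
Start at 0.
Step 1: sign = +, move right. Bounds: (0, +inf). Value = 1
Step 2: sign = +, move right. Bounds: (1, +inf). Value = 2
Step 3: sign = +, move right. Bounds: (2, +inf). Value = 3
Step 4: sign = -, move left. Bounds: (2, 3). Value = 5/2
Step 5: sign = +, move right. Bounds: (5/2, 3). Value = 11/4
Step 6: sign = +, move right. Bounds: (11/4, 3). Value = 23/8
The surreal number with sign expansion +++-++ is 23/8.

23/8


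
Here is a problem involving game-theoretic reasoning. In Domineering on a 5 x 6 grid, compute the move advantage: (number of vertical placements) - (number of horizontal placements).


Board is 5 x 6 (rows x cols).
Left (vertical) placements: (rows-1) * cols = 4 * 6 = 24
Right (horizontal) placements: rows * (cols-1) = 5 * 5 = 25
Advantage = Left - Right = 24 - 25 = -1

-1


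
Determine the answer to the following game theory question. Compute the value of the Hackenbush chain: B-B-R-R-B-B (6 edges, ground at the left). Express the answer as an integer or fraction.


Edges (from ground): B-B-R-R-B-B
By Berlekamp's sign-expansion rule, a Blue-Red Hackenbush stalk has the value of the surreal number whose sign sequence is the edge sequence with B -> + and R -> -.
Sign sequence: ++--++
Trace the sign expansion in the surreal number tree, starting from 0:
Edge 1: B (sign +) -> bounds (0, +inf), value = 1
Edge 2: B (sign +) -> bounds (1, +inf), value = 2
Edge 3: R (sign -) -> bounds (1, 2), value = 3/2
Edge 4: R (sign -) -> bounds (1, 3/2), value = 5/4
Edge 5: B (sign +) -> bounds (5/4, 3/2), value = 11/8
Edge 6: B (sign +) -> bounds (11/8, 3/2), value = 23/16
Game value = 23/16

23/16


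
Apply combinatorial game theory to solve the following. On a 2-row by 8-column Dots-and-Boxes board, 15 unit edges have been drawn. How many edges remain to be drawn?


Grid: 2 x 8 boxes, i.e. 3 rows and 9 columns of dots.
Horizontal edges: (rows + 1) * cols = 3 * 8 = 24
Vertical edges: rows * (cols + 1) = 2 * 9 = 18
Total edges: 24 + 18 = 42
Edges drawn: 15
Remaining: 42 - 15 = 27

27


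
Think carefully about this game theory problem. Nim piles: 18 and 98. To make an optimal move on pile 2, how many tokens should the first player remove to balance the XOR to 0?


Piles: 18 and 98
Current XOR: 18 XOR 98 = 112 (non-zero, so this is an N-position).
To make the XOR zero, we need to find a move that balances the piles.
For pile 2 (size 98): target = 98 XOR 112 = 18
We reduce pile 2 from 98 to 18.
Tokens removed: 98 - 18 = 80
Verification: 18 XOR 18 = 0

80
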